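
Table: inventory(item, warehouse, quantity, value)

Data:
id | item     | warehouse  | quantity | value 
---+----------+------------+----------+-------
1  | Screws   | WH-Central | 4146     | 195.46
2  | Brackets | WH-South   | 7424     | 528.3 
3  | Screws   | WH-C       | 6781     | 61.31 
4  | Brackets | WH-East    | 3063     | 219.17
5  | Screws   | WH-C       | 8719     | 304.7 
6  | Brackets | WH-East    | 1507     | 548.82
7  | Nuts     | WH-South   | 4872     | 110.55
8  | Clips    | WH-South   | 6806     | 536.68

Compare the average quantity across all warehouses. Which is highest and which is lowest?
SELECT warehouse, AVG(quantity)
FROM inventory
GROUP BY warehouse
ORDER BY AVG(quantity)

All groups:
  WH-East: 2285.00
  WH-Central: 4146.00
  WH-South: 6367.33
  WH-C: 7750.00

Highest: WH-C (7750.00)
Lowest: WH-East (2285.00)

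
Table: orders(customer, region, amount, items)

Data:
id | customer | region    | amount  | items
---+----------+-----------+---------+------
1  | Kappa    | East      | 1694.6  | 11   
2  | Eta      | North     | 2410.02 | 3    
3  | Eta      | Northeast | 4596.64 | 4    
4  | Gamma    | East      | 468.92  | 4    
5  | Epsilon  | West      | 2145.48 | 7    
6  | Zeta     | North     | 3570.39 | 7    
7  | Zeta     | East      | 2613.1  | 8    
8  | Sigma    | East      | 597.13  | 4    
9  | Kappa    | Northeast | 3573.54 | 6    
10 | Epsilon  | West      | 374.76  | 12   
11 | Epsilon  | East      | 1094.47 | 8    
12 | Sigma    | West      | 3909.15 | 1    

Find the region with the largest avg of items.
SELECT region, AVG(items) as val
FROM orders
GROUP BY region
ORDER BY val DESC
LIMIT 1

Result: East with avg(items) = 7.00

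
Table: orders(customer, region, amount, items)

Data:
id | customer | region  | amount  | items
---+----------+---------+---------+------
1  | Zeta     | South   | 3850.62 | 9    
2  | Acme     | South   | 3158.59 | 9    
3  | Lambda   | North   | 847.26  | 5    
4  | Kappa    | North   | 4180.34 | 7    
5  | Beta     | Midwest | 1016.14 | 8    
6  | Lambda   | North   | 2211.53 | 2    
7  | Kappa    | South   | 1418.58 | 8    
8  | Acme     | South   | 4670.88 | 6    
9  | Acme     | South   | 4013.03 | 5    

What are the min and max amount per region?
SELECT region, MIN(amount), MAX(amount)
FROM orders
GROUP BY region

Result:
  Midwest: min=1016.14, max=1016.14
  North: min=847.26, max=4180.34
  South: min=1418.58, max=4670.88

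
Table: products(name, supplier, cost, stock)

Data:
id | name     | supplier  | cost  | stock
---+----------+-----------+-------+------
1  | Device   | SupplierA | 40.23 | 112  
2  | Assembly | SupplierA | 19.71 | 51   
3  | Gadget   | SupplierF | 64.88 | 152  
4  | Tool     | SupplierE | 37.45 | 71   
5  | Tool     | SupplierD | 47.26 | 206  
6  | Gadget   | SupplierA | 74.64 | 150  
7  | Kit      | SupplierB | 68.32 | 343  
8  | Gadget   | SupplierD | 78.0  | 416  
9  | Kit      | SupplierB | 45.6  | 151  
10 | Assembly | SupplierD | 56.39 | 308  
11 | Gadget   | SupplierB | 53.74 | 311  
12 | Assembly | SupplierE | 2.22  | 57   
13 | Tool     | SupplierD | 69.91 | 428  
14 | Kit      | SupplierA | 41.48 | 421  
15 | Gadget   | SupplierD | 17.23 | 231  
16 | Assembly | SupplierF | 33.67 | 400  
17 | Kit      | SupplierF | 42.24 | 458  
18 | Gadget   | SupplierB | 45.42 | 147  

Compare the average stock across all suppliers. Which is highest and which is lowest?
SELECT supplier, AVG(stock)
FROM products
GROUP BY supplier
ORDER BY AVG(stock)

All groups:
  SupplierE: 64.00
  SupplierA: 183.50
  SupplierB: 238.00
  SupplierD: 317.80
  SupplierF: 336.67

Highest: SupplierF (336.67)
Lowest: SupplierE (64.00)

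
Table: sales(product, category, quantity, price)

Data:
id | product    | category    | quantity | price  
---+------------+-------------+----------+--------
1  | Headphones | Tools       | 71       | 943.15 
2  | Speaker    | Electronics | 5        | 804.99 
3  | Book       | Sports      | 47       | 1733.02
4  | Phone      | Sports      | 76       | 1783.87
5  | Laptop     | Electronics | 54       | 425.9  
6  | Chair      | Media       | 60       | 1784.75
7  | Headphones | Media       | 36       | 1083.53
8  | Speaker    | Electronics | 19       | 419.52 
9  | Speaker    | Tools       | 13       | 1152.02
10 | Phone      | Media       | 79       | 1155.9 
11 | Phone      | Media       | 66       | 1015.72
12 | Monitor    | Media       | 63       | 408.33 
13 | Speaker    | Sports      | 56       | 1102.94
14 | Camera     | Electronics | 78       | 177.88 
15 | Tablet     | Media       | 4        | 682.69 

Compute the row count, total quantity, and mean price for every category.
SELECT category,
       COUNT(*) as cnt,
       SUM(quantity) as total_quantity,
       AVG(price) as avg_price
FROM sales
GROUP BY category

Result:
  Electronics: 4 records, 156 total quantity, 457.07 avg price
  Media: 6 records, 308 total quantity, 1021.82 avg price
  Sports: 3 records, 179 total quantity, 1539.94 avg price
  Tools: 2 records, 84 total quantity, 1047.59 avg price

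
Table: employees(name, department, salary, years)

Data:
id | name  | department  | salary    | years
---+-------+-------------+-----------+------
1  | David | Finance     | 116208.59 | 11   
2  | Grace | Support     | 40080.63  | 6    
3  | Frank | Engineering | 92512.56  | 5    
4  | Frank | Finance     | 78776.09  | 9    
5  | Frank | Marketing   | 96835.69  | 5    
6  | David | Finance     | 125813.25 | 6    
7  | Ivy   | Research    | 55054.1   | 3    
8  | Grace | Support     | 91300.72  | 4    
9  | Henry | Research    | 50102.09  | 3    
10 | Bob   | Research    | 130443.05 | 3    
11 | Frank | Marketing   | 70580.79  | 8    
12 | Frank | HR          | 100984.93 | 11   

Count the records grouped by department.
SELECT department, COUNT(*) as count
FROM employees
GROUP BY department

Result:
  Engineering: 1
  Finance: 3
  HR: 1
  Marketing: 2
  Research: 3
  Support: 2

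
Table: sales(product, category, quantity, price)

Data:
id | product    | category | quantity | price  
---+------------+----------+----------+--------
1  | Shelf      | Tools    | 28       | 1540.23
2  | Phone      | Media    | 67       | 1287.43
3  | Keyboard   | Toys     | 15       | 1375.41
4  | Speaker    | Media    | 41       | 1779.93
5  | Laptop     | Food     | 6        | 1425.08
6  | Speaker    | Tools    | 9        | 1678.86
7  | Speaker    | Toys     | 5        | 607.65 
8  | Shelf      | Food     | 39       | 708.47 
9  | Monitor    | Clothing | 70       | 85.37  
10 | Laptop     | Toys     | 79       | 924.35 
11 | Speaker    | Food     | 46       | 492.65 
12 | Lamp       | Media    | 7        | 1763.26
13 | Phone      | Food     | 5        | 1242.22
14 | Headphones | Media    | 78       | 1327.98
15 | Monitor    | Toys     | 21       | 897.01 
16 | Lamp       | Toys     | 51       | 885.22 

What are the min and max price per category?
SELECT category, MIN(price), MAX(price)
FROM sales
GROUP BY category

Result:
  Clothing: min=85.37, max=85.37
  Food: min=492.65, max=1425.08
  Media: min=1287.43, max=1779.93
  Tools: min=1540.23, max=1678.86
  Toys: min=607.65, max=1375.41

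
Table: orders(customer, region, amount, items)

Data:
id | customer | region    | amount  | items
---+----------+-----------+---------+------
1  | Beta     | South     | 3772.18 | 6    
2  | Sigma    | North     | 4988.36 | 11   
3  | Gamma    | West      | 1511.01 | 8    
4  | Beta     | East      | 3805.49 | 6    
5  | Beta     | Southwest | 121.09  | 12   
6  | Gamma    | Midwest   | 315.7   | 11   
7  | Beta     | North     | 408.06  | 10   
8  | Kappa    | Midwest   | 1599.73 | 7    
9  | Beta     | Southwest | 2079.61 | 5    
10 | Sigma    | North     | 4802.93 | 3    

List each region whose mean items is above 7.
SELECT region, AVG(items)
FROM orders
GROUP BY region
HAVING AVG(items) > 7

Result:
  Midwest: avg=9.00
  North: avg=8.00
  Southwest: avg=8.50
  West: avg=8.00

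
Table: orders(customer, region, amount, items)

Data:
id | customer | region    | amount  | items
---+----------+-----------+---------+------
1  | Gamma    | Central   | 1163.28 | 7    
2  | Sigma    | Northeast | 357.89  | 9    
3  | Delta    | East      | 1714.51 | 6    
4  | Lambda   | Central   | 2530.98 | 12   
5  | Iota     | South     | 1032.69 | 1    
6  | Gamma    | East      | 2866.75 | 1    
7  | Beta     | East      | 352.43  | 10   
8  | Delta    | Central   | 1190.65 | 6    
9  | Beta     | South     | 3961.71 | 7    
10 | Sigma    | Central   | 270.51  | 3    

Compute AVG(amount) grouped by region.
SELECT region, AVG(amount) as result
FROM orders
GROUP BY region

Result:
  Central: 1288.86
  East: 1644.56
  Northeast: 357.89
  South: 2497.20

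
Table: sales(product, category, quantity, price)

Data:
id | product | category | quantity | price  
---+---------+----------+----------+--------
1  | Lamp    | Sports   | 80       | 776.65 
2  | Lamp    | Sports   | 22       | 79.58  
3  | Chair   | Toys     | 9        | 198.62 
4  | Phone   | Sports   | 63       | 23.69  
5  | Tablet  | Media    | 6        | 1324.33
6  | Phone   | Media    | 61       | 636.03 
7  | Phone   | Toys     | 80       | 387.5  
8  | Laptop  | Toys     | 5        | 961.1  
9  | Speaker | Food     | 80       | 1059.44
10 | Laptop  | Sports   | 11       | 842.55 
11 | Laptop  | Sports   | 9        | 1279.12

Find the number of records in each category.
SELECT category, COUNT(*) as count
FROM sales
GROUP BY category

Result:
  Food: 1
  Media: 2
  Sports: 5
  Toys: 3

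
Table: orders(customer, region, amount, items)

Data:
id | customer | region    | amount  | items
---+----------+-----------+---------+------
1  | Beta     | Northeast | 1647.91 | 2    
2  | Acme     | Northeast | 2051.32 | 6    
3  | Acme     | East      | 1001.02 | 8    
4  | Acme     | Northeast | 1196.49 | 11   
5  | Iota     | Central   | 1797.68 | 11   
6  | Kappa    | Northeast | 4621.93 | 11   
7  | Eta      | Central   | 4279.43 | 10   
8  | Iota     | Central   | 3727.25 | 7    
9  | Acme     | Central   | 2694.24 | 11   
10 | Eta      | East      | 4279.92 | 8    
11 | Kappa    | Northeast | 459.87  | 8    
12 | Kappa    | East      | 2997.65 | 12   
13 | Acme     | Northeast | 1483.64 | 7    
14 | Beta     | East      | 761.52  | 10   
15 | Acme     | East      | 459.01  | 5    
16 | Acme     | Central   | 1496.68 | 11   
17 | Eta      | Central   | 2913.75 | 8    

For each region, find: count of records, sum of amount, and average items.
SELECT region,
       COUNT(*) as cnt,
       SUM(amount) as total_amount,
       AVG(items) as avg_items
FROM orders
GROUP BY region

Result:
  Central: 6 records, 16909.03 total amount, 9.67 avg items
  East: 5 records, 9499.12 total amount, 8.60 avg items
  Northeast: 6 records, 11461.16 total amount, 7.50 avg items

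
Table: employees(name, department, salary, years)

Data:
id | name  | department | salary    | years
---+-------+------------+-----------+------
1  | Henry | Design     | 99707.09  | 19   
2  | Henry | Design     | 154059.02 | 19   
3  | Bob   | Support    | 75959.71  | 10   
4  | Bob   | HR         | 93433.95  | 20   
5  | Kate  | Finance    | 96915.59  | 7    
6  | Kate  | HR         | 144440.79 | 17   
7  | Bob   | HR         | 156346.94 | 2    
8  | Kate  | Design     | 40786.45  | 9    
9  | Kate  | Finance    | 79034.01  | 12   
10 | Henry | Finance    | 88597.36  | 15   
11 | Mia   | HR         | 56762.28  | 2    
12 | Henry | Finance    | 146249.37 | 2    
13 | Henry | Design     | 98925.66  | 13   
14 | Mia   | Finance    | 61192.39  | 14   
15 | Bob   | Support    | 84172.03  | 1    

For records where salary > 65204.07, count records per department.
SELECT department, COUNT(*)
FROM employees
WHERE salary > 65204.07
GROUP BY department

Note: WHERE filters rows before grouping.

Result:
  Design: 3
  Finance: 4
  HR: 3
  Support: 2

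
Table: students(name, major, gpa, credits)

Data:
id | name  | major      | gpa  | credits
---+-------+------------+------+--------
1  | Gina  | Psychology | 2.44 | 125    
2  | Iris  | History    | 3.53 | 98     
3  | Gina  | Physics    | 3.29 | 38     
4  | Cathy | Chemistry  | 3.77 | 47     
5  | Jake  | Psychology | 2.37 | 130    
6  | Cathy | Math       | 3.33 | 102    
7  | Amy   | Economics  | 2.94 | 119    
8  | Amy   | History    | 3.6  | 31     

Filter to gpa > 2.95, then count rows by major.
SELECT major, COUNT(*)
FROM students
WHERE gpa > 2.95
GROUP BY major

Note: WHERE filters rows before grouping.

Result:
  Chemistry: 1
  History: 2
  Math: 1
  Physics: 1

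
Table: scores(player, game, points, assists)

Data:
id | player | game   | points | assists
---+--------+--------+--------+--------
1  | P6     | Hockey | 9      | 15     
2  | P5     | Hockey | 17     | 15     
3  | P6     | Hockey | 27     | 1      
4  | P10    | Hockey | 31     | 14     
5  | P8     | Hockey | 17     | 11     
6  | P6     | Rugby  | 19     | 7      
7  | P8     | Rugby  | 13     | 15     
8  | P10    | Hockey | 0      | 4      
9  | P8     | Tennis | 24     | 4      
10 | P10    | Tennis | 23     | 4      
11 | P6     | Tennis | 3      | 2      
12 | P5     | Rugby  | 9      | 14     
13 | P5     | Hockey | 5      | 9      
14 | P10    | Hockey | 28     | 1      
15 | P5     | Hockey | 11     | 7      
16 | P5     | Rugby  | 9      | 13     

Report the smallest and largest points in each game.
SELECT game, MIN(points), MAX(points)
FROM scores
GROUP BY game

Result:
  Hockey: min=0, max=31
  Rugby: min=9, max=19
  Tennis: min=3, max=24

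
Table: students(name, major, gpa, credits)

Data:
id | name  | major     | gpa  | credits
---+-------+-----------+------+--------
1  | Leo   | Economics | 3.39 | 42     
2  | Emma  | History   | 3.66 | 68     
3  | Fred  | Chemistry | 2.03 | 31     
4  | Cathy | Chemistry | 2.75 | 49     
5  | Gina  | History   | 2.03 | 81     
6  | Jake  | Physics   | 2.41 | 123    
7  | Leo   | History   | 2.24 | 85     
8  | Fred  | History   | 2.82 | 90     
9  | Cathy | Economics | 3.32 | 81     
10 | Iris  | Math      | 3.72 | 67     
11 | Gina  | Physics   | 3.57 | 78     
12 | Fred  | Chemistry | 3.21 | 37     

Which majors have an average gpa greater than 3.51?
SELECT major, AVG(gpa)
FROM students
GROUP BY major
HAVING AVG(gpa) > 3.51

Result:
  Math: avg=3.72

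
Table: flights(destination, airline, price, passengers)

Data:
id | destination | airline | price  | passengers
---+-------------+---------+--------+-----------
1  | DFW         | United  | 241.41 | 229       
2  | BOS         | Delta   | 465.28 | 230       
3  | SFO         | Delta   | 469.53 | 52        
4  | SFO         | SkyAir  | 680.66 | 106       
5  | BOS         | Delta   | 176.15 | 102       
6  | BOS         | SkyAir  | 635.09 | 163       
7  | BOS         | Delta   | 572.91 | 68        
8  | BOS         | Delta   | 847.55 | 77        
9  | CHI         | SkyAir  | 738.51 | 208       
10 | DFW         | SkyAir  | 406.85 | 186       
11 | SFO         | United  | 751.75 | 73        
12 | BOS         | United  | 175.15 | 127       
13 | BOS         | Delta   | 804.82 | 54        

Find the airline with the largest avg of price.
SELECT airline, AVG(price) as val
FROM flights
GROUP BY airline
ORDER BY val DESC
LIMIT 1

Result: SkyAir with avg(price) = 615.28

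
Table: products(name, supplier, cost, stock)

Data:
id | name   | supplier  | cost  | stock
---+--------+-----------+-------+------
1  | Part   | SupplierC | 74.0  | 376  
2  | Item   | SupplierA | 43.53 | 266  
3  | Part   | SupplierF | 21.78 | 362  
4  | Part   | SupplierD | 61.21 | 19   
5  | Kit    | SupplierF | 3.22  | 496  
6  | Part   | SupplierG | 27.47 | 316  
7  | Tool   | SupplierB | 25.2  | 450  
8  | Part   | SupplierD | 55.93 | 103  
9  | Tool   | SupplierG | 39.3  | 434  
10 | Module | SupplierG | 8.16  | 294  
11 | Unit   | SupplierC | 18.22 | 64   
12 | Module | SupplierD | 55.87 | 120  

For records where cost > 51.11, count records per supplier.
SELECT supplier, COUNT(*)
FROM products
WHERE cost > 51.11
GROUP BY supplier

Note: WHERE filters rows before grouping.

Result:
  SupplierC: 1
  SupplierD: 3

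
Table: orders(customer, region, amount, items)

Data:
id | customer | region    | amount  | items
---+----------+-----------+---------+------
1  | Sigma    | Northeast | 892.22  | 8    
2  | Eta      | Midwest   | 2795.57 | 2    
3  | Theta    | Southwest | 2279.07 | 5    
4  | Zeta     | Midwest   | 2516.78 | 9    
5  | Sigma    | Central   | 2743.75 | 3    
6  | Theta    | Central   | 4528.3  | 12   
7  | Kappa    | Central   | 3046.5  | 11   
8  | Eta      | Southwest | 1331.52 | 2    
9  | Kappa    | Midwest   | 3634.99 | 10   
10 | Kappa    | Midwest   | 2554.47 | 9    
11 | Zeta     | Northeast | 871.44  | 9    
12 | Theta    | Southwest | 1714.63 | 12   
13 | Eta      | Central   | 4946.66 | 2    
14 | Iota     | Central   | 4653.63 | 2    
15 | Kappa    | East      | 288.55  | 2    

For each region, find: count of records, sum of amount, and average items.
SELECT region,
       COUNT(*) as cnt,
       SUM(amount) as total_amount,
       AVG(items) as avg_items
FROM orders
GROUP BY region

Result:
  Central: 5 records, 19918.84 total amount, 6.00 avg items
  East: 1 records, 288.55 total amount, 2.00 avg items
  Midwest: 4 records, 11501.81 total amount, 7.50 avg items
  Northeast: 2 records, 1763.66 total amount, 8.50 avg items
  Southwest: 3 records, 5325.22 total amount, 6.33 avg items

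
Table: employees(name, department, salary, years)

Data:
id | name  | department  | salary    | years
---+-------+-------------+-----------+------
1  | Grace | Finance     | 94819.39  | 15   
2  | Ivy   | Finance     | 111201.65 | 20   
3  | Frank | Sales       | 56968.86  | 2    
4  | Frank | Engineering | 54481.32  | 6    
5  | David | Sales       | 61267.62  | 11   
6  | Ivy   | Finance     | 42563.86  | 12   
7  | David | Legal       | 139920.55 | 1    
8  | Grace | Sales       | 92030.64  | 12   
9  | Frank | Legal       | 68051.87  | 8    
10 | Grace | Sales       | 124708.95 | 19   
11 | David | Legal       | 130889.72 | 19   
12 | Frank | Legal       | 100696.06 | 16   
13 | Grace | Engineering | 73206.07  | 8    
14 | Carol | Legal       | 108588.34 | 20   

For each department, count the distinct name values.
SELECT department, COUNT(DISTINCT name)
FROM employees
GROUP BY department

Result:
  Engineering: 2 distinct
  Finance: 2 distinct
  Legal: 3 distinct
  Sales: 3 distinct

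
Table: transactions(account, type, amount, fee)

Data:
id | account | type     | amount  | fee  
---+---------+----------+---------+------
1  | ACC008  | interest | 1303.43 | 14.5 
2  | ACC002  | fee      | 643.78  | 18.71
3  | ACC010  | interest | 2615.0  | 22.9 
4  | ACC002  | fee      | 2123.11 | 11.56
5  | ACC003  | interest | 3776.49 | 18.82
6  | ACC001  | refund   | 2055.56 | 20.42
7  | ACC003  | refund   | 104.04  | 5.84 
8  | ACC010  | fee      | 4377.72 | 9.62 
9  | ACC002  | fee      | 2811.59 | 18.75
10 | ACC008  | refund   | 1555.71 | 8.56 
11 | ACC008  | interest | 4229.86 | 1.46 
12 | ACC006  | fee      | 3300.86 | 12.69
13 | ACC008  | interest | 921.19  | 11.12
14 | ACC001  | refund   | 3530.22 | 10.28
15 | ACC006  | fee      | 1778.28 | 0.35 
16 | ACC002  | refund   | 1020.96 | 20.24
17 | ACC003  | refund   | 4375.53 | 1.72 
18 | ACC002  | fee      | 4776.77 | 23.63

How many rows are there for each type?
SELECT type, COUNT(*) as count
FROM transactions
GROUP BY type

Result:
  fee: 7
  interest: 5
  refund: 6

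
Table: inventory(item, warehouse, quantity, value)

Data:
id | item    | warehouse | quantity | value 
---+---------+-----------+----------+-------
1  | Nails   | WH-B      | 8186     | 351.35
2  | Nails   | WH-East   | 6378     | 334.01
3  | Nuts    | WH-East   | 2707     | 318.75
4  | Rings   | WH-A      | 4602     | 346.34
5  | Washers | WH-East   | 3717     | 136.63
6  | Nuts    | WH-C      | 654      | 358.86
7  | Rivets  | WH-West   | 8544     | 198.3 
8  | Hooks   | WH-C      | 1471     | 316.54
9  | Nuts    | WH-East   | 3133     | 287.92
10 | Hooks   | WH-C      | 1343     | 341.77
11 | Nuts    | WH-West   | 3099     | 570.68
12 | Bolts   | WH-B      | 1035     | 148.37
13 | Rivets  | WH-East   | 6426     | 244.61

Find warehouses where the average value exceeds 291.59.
SELECT warehouse, AVG(value)
FROM inventory
GROUP BY warehouse
HAVING AVG(value) > 291.59

Result:
  WH-A: avg=346.34
  WH-C: avg=339.06
  WH-West: avg=384.49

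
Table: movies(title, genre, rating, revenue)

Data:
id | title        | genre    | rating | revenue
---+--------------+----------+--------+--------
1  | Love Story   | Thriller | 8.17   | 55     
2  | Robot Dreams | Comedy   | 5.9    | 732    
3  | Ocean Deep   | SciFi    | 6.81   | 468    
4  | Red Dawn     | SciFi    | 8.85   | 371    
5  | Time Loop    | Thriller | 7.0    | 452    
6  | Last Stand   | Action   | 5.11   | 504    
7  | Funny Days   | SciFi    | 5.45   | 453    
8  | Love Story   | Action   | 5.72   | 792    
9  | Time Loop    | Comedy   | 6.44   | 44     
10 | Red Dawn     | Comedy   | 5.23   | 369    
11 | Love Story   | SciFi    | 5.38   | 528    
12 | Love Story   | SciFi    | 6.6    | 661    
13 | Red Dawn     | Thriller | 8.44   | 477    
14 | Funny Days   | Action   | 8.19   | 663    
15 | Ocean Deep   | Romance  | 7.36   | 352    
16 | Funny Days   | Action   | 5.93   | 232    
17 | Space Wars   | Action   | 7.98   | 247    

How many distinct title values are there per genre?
SELECT genre, COUNT(DISTINCT title)
FROM movies
GROUP BY genre

Result:
  Action: 4 distinct
  Comedy: 3 distinct
  Romance: 1 distinct
  SciFi: 4 distinct
  Thriller: 3 distinct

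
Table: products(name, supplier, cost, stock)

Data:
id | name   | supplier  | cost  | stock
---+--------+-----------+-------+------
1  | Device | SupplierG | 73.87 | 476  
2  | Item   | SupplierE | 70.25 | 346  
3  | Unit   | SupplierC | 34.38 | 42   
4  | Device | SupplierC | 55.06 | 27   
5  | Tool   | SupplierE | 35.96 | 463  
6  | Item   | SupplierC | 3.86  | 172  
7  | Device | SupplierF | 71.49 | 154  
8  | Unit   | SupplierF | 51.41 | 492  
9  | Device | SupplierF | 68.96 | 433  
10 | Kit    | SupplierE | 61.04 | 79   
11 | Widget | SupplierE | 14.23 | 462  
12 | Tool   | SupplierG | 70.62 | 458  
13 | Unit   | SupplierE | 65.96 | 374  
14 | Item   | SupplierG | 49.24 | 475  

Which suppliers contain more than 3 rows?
SELECT supplier, COUNT(*) as cnt
FROM products
GROUP BY supplier
HAVING COUNT(*) > 3

Result:
  SupplierE: 5

Note: HAVING filters groups after aggregation, WHERE filters rows before.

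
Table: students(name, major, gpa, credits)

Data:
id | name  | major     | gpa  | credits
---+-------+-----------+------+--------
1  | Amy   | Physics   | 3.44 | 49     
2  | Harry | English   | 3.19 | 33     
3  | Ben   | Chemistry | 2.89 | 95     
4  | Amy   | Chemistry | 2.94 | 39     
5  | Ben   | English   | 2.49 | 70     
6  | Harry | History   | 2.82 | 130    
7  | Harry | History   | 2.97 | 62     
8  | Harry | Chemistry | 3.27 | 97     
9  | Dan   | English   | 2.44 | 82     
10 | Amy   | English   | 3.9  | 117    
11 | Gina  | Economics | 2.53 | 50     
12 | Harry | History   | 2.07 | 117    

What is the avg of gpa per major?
SELECT major, AVG(gpa) as result
FROM students
GROUP BY major

Result:
  Chemistry: 3.03
  Economics: 2.53
  English: 3.01
  History: 2.62
  Physics: 3.44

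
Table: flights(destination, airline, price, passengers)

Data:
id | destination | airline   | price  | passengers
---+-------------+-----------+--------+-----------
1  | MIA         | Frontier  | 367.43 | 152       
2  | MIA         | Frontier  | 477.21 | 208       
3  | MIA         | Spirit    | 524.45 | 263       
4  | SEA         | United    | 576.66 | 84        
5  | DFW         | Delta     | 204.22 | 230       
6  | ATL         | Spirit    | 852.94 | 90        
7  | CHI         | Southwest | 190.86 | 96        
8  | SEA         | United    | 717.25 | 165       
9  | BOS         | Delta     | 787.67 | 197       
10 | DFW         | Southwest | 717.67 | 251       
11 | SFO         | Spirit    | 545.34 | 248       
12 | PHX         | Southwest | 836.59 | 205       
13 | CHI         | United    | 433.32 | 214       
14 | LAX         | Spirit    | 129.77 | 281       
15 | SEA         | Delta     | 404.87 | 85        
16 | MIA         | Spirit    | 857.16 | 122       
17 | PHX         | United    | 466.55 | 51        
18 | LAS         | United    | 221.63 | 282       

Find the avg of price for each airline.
SELECT airline, AVG(price) as result
FROM flights
GROUP BY airline

Result:
  Delta: 465.59
  Frontier: 422.32
  Southwest: 581.71
  Spirit: 581.93
  United: 483.08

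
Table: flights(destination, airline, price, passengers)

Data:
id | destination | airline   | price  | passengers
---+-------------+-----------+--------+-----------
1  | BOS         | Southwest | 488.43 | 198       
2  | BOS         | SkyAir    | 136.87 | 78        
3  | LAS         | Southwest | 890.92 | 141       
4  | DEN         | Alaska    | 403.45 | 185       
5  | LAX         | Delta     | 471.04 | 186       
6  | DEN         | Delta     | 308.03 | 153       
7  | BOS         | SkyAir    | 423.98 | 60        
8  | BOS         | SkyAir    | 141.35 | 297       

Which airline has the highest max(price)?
SELECT airline, MAX(price) as val
FROM flights
GROUP BY airline
ORDER BY val DESC
LIMIT 1

Result: Southwest with max(price) = 890.92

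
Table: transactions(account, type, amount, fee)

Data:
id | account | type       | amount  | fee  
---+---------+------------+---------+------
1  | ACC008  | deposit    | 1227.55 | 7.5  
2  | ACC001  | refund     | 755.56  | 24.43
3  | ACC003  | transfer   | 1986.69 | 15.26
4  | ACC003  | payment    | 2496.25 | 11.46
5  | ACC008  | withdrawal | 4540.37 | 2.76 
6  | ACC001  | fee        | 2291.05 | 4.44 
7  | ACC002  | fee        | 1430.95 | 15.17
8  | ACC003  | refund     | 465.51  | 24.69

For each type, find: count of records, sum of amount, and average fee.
SELECT type,
       COUNT(*) as cnt,
       SUM(amount) as total_amount,
       AVG(fee) as avg_fee
FROM transactions
GROUP BY type

Result:
  deposit: 1 records, 1227.55 total amount, 7.50 avg fee
  fee: 2 records, 3722.00 total amount, 9.81 avg fee
  payment: 1 records, 2496.25 total amount, 11.46 avg fee
  refund: 2 records, 1221.07 total amount, 24.56 avg fee
  transfer: 1 records, 1986.69 total amount, 15.26 avg fee
  withdrawal: 1 records, 4540.37 total amount, 2.76 avg fee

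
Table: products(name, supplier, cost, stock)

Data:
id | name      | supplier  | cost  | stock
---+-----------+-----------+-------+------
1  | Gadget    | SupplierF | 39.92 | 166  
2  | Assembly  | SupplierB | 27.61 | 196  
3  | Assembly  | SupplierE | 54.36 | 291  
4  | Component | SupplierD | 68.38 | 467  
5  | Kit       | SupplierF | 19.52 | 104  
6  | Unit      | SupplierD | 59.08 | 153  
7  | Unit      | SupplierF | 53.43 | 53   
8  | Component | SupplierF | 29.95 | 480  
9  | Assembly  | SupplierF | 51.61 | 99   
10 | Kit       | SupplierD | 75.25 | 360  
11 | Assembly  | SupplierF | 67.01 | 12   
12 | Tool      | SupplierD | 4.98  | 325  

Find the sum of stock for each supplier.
SELECT supplier, SUM(stock) as result
FROM products
GROUP BY supplier

Result:
  SupplierB: 196
  SupplierD: 1305
  SupplierE: 291
  SupplierF: 914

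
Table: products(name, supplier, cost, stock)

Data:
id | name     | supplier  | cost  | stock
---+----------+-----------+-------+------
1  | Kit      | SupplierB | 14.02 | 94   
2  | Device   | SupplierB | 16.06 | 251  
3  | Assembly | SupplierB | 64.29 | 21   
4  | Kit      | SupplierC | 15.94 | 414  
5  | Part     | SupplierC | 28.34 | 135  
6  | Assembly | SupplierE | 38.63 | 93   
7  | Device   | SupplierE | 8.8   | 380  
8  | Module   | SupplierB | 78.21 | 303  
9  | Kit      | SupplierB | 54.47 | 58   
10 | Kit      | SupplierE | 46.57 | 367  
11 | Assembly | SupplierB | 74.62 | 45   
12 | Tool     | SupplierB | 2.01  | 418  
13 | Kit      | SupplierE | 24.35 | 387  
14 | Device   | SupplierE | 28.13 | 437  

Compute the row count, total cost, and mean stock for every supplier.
SELECT supplier,
       COUNT(*) as cnt,
       SUM(cost) as total_cost,
       AVG(stock) as avg_stock
FROM products
GROUP BY supplier

Result:
  SupplierB: 7 records, 303.68 total cost, 170.00 avg stock
  SupplierC: 2 records, 44.28 total cost, 274.50 avg stock
  SupplierE: 5 records, 146.48 total cost, 332.80 avg stock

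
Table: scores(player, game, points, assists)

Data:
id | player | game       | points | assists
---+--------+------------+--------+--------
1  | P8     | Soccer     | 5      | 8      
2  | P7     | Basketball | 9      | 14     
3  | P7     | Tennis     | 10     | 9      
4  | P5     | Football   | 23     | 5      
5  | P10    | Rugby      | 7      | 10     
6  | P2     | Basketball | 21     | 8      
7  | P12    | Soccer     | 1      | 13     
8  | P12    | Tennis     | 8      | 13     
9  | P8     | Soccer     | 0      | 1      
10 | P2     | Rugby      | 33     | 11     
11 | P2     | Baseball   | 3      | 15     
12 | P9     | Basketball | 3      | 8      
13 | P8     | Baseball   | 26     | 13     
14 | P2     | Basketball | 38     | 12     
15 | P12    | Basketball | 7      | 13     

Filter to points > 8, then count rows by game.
SELECT game, COUNT(*)
FROM scores
WHERE points > 8
GROUP BY game

Note: WHERE filters rows before grouping.

Result:
  Baseball: 1
  Basketball: 3
  Football: 1
  Rugby: 1
  Tennis: 1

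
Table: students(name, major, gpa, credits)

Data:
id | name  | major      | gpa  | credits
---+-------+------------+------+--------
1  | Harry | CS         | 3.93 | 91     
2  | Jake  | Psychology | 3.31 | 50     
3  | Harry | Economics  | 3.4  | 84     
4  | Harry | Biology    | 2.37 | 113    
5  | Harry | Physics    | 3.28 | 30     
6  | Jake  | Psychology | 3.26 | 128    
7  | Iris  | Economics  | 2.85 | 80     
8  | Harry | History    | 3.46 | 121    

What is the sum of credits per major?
SELECT major, SUM(credits) as result
FROM students
GROUP BY major

Result:
  Biology: 113
  CS: 91
  Economics: 164
  History: 121
  Physics: 30
  Psychology: 178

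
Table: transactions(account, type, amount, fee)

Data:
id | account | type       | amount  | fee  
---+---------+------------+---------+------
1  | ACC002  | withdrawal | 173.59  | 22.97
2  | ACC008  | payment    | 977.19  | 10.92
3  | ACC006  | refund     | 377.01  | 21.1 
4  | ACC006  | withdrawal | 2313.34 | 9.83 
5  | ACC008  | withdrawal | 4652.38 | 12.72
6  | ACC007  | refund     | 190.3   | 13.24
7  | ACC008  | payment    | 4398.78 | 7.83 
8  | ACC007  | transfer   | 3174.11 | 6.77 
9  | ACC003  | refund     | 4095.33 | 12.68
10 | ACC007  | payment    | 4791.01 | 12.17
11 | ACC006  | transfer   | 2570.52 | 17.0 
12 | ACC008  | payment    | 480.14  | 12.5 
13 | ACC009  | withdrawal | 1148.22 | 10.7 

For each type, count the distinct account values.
SELECT type, COUNT(DISTINCT account)
FROM transactions
GROUP BY type

Result:
  payment: 2 distinct
  refund: 3 distinct
  transfer: 2 distinct
  withdrawal: 4 distinct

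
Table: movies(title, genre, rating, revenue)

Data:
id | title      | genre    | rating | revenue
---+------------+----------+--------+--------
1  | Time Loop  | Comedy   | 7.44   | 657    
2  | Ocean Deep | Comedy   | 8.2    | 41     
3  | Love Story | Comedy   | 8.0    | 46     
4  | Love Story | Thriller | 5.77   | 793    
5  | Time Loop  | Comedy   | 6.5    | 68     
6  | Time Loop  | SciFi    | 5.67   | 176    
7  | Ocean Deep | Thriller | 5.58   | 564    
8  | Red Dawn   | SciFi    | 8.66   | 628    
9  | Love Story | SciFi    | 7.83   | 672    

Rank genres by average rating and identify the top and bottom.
SELECT genre, AVG(rating)
FROM movies
GROUP BY genre
ORDER BY AVG(rating)

All groups:
  Thriller: 5.68
  SciFi: 7.39
  Comedy: 7.54

Highest: Comedy (7.54)
Lowest: Thriller (5.68)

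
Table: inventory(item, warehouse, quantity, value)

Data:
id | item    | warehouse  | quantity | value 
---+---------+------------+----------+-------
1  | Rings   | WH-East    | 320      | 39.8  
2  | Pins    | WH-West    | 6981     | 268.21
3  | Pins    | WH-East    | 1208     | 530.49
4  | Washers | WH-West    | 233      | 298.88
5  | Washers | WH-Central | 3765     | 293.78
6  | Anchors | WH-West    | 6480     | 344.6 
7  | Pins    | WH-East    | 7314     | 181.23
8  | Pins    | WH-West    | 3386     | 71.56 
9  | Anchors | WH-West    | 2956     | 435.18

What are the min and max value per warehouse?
SELECT warehouse, MIN(value), MAX(value)
FROM inventory
GROUP BY warehouse

Result:
  WH-Central: min=293.78, max=293.78
  WH-East: min=39.80, max=530.49
  WH-West: min=71.56, max=435.18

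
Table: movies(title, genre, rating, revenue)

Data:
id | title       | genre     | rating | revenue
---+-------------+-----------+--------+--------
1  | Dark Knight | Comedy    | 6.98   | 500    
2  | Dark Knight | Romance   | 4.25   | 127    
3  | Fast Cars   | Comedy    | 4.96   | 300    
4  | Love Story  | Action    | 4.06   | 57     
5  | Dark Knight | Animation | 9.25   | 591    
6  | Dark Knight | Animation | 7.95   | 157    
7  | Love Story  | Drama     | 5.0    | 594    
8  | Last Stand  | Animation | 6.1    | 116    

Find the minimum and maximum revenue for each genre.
SELECT genre, MIN(revenue), MAX(revenue)
FROM movies
GROUP BY genre

Result:
  Action: min=57, max=57
  Animation: min=116, max=591
  Comedy: min=300, max=500
  Drama: min=594, max=594
  Romance: min=127, max=127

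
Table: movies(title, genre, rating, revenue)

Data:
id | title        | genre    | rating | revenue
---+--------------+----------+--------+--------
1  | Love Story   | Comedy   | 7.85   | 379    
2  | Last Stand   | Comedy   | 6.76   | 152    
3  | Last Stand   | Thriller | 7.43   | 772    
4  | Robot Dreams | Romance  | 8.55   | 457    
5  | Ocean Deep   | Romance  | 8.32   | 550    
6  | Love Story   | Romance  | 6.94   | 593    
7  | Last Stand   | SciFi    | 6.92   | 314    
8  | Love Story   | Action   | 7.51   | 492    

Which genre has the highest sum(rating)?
SELECT genre, SUM(rating) as val
FROM movies
GROUP BY genre
ORDER BY val DESC
LIMIT 1

Result: Romance with sum(rating) = 23.81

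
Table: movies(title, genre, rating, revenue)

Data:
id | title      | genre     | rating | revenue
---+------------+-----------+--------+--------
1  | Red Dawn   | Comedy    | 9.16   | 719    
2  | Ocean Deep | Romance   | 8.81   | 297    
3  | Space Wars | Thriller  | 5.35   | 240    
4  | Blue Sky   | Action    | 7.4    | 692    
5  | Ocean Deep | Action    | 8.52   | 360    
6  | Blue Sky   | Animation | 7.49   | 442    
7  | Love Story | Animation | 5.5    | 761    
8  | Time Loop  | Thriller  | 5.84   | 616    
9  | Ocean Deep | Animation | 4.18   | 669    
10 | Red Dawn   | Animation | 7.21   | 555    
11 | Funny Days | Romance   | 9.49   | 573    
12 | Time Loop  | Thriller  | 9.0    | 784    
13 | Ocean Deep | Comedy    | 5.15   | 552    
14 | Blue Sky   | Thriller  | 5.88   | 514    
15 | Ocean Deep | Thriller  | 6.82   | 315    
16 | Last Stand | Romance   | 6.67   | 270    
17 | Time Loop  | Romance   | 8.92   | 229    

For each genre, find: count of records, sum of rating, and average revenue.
SELECT genre,
       COUNT(*) as cnt,
       SUM(rating) as total_rating,
       AVG(revenue) as avg_revenue
FROM movies
GROUP BY genre

Result:
  Action: 2 records, 15.92 total rating, 526.00 avg revenue
  Animation: 4 records, 24.38 total rating, 606.75 avg revenue
  Comedy: 2 records, 14.31 total rating, 635.50 avg revenue
  Romance: 4 records, 33.89 total rating, 342.25 avg revenue
  Thriller: 5 records, 32.89 total rating, 493.80 avg revenue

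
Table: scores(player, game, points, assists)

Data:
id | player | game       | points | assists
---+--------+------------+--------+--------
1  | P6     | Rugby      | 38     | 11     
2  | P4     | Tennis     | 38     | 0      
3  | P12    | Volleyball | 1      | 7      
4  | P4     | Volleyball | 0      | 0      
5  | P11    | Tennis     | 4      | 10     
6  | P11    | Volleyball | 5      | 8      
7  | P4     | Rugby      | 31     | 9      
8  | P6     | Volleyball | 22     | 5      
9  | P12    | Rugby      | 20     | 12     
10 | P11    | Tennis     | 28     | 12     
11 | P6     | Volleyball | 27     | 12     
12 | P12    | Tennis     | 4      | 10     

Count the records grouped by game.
SELECT game, COUNT(*) as count
FROM scores
GROUP BY game

Result:
  Rugby: 3
  Tennis: 4
  Volleyball: 5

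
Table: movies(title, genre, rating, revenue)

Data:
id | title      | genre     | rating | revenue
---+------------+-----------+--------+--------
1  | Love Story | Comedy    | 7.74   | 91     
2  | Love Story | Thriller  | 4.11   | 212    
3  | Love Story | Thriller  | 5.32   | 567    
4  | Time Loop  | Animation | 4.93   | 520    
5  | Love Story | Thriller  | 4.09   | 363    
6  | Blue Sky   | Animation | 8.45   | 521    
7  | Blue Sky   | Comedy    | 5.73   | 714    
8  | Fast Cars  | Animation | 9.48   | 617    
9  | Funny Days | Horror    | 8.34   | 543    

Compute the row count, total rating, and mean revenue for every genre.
SELECT genre,
       COUNT(*) as cnt,
       SUM(rating) as total_rating,
       AVG(revenue) as avg_revenue
FROM movies
GROUP BY genre

Result:
  Animation: 3 records, 22.86 total rating, 552.67 avg revenue
  Comedy: 2 records, 13.47 total rating, 402.50 avg revenue
  Horror: 1 records, 8.34 total rating, 543.00 avg revenue
  Thriller: 3 records, 13.52 total rating, 380.67 avg revenue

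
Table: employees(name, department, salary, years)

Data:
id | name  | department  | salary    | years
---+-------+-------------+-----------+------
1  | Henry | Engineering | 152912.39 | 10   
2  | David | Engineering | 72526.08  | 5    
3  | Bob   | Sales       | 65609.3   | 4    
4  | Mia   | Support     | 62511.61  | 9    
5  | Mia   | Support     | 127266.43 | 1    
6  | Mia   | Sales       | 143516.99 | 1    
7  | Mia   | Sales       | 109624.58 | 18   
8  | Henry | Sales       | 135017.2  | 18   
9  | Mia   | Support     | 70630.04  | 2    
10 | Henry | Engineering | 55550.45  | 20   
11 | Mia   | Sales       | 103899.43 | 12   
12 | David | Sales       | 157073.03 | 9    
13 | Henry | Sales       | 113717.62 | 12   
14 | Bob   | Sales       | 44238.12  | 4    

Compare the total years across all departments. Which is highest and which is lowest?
SELECT department, SUM(years)
FROM employees
GROUP BY department
ORDER BY SUM(years)

All groups:
  Support: 12
  Engineering: 35
  Sales: 78

Highest: Sales (78)
Lowest: Support (12)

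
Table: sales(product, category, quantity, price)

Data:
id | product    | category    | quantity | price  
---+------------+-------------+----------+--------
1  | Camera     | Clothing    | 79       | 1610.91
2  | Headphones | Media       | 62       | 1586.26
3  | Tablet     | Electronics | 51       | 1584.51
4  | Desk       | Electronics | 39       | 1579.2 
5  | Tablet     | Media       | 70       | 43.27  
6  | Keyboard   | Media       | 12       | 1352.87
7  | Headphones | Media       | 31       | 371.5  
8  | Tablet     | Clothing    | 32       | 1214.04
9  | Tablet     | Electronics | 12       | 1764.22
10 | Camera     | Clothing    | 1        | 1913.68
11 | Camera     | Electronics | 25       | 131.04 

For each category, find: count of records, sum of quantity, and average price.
SELECT category,
       COUNT(*) as cnt,
       SUM(quantity) as total_quantity,
       AVG(price) as avg_price
FROM sales
GROUP BY category

Result:
  Clothing: 3 records, 112 total quantity, 1579.54 avg price
  Electronics: 4 records, 127 total quantity, 1264.74 avg price
  Media: 4 records, 175 total quantity, 838.48 avg price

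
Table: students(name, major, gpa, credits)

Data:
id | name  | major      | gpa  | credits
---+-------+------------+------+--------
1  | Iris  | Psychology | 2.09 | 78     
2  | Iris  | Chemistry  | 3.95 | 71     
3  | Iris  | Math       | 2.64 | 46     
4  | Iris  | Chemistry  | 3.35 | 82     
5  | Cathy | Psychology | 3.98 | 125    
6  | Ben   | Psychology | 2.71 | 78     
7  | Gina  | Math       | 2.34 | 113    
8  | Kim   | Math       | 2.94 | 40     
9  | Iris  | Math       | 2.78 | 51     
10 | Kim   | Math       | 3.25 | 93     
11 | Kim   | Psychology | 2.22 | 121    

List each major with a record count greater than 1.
SELECT major, COUNT(*) as cnt
FROM students
GROUP BY major
HAVING COUNT(*) > 1

Result:
  Chemistry: 2
  Math: 5
  Psychology: 4

Note: HAVING filters groups after aggregation, WHERE filters rows before.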